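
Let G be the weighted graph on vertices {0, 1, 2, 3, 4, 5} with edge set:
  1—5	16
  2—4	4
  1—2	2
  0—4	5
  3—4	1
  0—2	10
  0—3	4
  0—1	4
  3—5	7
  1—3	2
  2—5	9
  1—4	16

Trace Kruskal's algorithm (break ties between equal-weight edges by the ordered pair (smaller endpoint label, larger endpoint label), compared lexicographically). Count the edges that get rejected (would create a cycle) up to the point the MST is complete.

3

Sort edges by weight, then run Kruskal:
3—4 (1): add — endpoints in different components.
1—2 (2): add — endpoints in different components.
1—3 (2): add — endpoints in different components.
0—1 (4): add — endpoints in different components.
0—3 (4): skip — 0 and 3 already connected.
2—4 (4): skip — 2 and 4 already connected.
0—4 (5): skip — 0 and 4 already connected.
3—5 (7): add — endpoints in different components.
Edges rejected before the tree was complete: 3.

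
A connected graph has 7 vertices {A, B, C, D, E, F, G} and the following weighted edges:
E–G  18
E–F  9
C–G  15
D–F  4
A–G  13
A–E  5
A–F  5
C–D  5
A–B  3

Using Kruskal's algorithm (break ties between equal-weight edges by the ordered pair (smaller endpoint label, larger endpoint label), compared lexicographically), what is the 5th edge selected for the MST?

C-D

Kruskal: consider edges lightest-first.
A–B (3): add — endpoints in different components.
D–F (4): add — endpoints in different components.
A–E (5): add — endpoints in different components.
A–F (5): add — endpoints in different components.
C–D (5): add — endpoints in different components.
E–F (9): skip — E and F already connected.
A–G (13): add — endpoints in different components.
The 5th edge added is C–D.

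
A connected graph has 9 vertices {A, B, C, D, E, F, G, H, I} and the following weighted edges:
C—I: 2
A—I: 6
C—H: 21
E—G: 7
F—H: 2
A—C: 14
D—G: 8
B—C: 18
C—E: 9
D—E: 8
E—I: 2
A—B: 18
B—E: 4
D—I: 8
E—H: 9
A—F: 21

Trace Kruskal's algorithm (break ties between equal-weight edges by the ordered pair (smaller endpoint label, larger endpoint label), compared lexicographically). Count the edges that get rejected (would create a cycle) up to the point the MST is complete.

3

Kruskal: consider edges lightest-first.
C—I (2): add — endpoints in different components.
E—I (2): add — endpoints in different components.
F—H (2): add — endpoints in different components.
B—E (4): add — endpoints in different components.
A—I (6): add — endpoints in different components.
E—G (7): add — endpoints in different components.
D—E (8): add — endpoints in different components.
D—G (8): skip — D and G already connected.
D—I (8): skip — D and I already connected.
C—E (9): skip — C and E already connected.
E—H (9): add — endpoints in different components.
Edges rejected before the tree was complete: 3.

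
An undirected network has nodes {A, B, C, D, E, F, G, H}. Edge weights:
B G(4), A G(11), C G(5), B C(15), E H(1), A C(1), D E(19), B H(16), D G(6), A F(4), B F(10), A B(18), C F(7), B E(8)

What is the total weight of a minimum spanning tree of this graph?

Prim, starting at C.
Step 1: frontier [A C 1, C G 5, C F 7, B C 15] → take A C (1); add A.
Step 2: frontier [A F 4, A G 11, A B 18, C G 5, C F 7, B C 15] → take A F (4); add F.
Step 3: frontier [A G 11, A B 18, C G 5, B C 15, B F 10] → take C G (5); add G.
Step 4: frontier [A B 18, B C 15, B F 10, B G 4, D G 6] → take B G (4); add B.
Step 5: frontier [B E 8, B H 16, D G 6] → take D G (6); add D.
Step 6: frontier [B E 8, B H 16, D E 19] → take B E (8); add E.
Step 7: frontier [B H 16, E H 1] → take E H (1); add H.
MST edges: A C, A F, C G, B G, D G, B E, E H; total weight 1+4+5+4+6+8+1 = 29.

29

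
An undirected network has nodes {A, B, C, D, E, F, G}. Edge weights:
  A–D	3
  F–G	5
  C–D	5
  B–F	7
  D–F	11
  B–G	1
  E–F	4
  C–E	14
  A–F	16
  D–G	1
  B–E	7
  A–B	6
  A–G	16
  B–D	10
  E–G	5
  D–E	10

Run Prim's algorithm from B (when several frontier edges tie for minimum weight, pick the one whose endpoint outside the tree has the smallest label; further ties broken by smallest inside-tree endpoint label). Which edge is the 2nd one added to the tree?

D-G

Grow the tree from B using Prim:
Step 1: cheapest edge leaving the tree is B–G (1); add G.
Step 2: cheapest edge leaving the tree is D–G (1); add D.
Step 3: cheapest edge leaving the tree is A–D (3); add A.
Step 4: cheapest edge leaving the tree is C–D (5); add C.
Step 5: cheapest edge leaving the tree is E–G (5); add E.
Step 6: cheapest edge leaving the tree is E–F (4); add F.
The 2nd edge added is D–G.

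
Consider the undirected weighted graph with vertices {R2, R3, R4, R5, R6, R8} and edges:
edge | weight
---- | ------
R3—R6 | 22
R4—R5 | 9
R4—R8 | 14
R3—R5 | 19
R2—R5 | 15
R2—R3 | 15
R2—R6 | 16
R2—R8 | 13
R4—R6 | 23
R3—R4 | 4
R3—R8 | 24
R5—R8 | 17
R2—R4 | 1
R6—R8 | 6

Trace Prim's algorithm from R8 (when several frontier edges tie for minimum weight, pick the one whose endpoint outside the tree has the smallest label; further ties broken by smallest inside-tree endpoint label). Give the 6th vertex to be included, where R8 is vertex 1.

R5

Prim's algorithm from R8:
Step 1: cheapest edge leaving the tree is R6—R8 (6); add R6.
Step 2: cheapest edge leaving the tree is R2—R8 (13); add R2.
Step 3: cheapest edge leaving the tree is R2—R4 (1); add R4.
Step 4: cheapest edge leaving the tree is R3—R4 (4); add R3.
Step 5: cheapest edge leaving the tree is R4—R5 (9); add R5.
Vertex order: R8, R6, R2, R4, R3, R5. The 6th vertex is R5.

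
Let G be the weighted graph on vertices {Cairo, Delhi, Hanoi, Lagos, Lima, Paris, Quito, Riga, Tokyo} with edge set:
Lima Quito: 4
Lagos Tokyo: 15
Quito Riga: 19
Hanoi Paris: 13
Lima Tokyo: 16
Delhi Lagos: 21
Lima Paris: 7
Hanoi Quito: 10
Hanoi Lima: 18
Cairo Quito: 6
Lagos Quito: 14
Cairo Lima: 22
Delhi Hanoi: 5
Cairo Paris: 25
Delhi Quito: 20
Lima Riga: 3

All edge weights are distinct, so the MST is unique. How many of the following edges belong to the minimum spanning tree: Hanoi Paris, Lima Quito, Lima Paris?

Kruskal's algorithm — process edges by increasing weight (ties by edge label):
Lima Riga (3): add — endpoints in different components.
Lima Quito (4): add — endpoints in different components.
Delhi Hanoi (5): add — endpoints in different components.
Cairo Quito (6): add — endpoints in different components.
Lima Paris (7): add — endpoints in different components.
Hanoi Quito (10): add — endpoints in different components.
Hanoi Paris (13): skip — Hanoi and Paris already connected.
Lagos Quito (14): add — endpoints in different components.
Lagos Tokyo (15): add — endpoints in different components.
MST edge set: {Lima Riga, Lima Quito, Delhi Hanoi, Cairo Quito, Lima Paris, Hanoi Quito, Lagos Quito, Lagos Tokyo}.
Of the listed edges, {Lima Quito, Lima Paris} are in the MST → 2.

2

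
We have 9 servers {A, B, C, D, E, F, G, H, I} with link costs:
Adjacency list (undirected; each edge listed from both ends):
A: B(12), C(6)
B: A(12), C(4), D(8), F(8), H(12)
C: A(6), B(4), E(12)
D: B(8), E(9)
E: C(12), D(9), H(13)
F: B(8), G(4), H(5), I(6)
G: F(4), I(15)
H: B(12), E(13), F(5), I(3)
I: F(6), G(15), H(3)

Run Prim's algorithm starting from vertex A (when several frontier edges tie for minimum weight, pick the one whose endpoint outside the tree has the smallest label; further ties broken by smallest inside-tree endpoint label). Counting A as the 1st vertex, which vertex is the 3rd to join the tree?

Prim's algorithm from A:
Step 1: cheapest edge leaving the tree is A—C (6); add C.
Step 2: cheapest edge leaving the tree is B—C (4); add B.
Step 3: cheapest edge leaving the tree is B—D (8); add D.
Step 4: cheapest edge leaving the tree is B—F (8); add F.
Step 5: cheapest edge leaving the tree is F—G (4); add G.
Step 6: cheapest edge leaving the tree is F—H (5); add H.
Step 7: cheapest edge leaving the tree is H—I (3); add I.
Step 8: cheapest edge leaving the tree is D—E (9); add E.
Vertex order: A, C, B, D, F, G, H, I, E. The 3rd vertex is B.

B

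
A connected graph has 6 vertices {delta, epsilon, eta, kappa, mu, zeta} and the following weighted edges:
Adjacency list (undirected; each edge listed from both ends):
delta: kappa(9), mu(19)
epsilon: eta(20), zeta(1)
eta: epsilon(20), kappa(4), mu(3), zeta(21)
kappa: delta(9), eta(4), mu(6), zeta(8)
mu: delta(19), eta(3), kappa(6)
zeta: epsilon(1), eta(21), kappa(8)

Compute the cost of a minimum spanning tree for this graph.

Grow the tree from eta using Prim:
Step 1: cheapest edge leaving the tree is eta-mu (3); add mu.
Step 2: cheapest edge leaving the tree is eta-kappa (4); add kappa.
Step 3: cheapest edge leaving the tree is kappa-zeta (8); add zeta.
Step 4: cheapest edge leaving the tree is epsilon-zeta (1); add epsilon.
Step 5: cheapest edge leaving the tree is delta-kappa (9); add delta.
MST edges: eta-mu, eta-kappa, kappa-zeta, epsilon-zeta, delta-kappa; total weight 3+4+8+1+9 = 25.

25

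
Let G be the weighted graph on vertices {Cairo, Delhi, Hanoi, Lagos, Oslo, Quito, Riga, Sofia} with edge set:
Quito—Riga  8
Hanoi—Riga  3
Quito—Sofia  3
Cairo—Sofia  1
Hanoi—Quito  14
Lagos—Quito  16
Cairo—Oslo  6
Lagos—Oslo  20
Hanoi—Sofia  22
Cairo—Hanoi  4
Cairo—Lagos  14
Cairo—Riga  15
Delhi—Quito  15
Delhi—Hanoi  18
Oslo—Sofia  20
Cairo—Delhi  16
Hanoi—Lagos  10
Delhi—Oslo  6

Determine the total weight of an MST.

Kruskal: consider edges lightest-first.
Cairo—Sofia (1): add — endpoints in different components.
Hanoi—Riga (3): add — endpoints in different components.
Quito—Sofia (3): add — endpoints in different components.
Cairo—Hanoi (4): add — endpoints in different components.
Cairo—Oslo (6): add — endpoints in different components.
Delhi—Oslo (6): add — endpoints in different components.
Quito—Riga (8): skip — Quito and Riga already connected.
Hanoi—Lagos (10): add — endpoints in different components.
MST edges: Cairo—Sofia, Hanoi—Riga, Quito—Sofia, Cairo—Hanoi, Cairo—Oslo, Delhi—Oslo, Hanoi—Lagos; total weight 1+3+3+4+6+6+10 = 33.

33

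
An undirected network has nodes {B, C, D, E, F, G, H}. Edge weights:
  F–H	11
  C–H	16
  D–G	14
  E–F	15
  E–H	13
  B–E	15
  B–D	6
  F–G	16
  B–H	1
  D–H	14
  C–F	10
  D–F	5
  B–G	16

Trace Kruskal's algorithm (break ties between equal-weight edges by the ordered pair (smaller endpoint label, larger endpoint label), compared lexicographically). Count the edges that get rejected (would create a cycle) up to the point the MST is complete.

Sort edges by weight, then run Kruskal:
B–H (1): add. Components now {B,H} {C} {D} {E} {F} {G}
D–F (5): add. Components now {B,H} {C} {D,F} {E} {G}
B–D (6): add. Components now {B,D,F,H} {C} {E} {G}
C–F (10): add. Components now {B,C,D,F,H} {E} {G}
F–H (11): skip — F and H already connected.
E–H (13): add. Components now {B,C,D,E,F,H} {G}
D–G (14): add. Components now {B,C,D,E,F,G,H}
Edges rejected before the tree was complete: 1.

1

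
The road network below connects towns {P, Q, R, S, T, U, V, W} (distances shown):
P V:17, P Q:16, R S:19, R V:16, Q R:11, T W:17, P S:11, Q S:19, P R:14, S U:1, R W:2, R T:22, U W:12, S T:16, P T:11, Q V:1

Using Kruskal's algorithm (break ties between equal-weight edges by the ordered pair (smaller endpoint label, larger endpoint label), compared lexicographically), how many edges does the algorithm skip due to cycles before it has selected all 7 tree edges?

Kruskal's algorithm — process edges by increasing weight (ties by edge label):
Q V (1): add — endpoints in different components.
S U (1): add — endpoints in different components.
R W (2): add — endpoints in different components.
P S (11): add — endpoints in different components.
P T (11): add — endpoints in different components.
Q R (11): add — endpoints in different components.
U W (12): add — endpoints in different components.
Edges rejected before the tree was complete: 0.

0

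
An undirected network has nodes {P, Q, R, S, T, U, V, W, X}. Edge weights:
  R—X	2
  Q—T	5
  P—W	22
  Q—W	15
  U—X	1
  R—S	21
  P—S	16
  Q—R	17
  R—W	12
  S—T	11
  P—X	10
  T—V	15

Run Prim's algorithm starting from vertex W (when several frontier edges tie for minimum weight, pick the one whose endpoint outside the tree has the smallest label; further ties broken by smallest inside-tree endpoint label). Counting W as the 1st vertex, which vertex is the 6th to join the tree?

Q

Prim's algorithm from W:
Step 1: frontier [R—W 12, Q—W 15, P—W 22] → take R—W (12); add R.
Step 2: frontier [R—X 2, Q—R 17, R—S 21, Q—W 15, P—W 22] → take R—X (2); add X.
Step 3: frontier [Q—R 17, R—S 21, Q—W 15, P—W 22, U—X 1, P—X 10] → take U—X (1); add U.
Step 4: frontier [Q—R 17, R—S 21, Q—W 15, P—W 22, P—X 10] → take P—X (10); add P.
Step 5: frontier [P—S 16, Q—R 17, R—S 21, Q—W 15] → take Q—W (15); add Q.
Step 6: frontier [P—S 16, Q—T 5, R—S 21] → take Q—T (5); add T.
Step 7: frontier [P—S 16, R—S 21, S—T 11, T—V 15] → take S—T (11); add S.
Step 8: frontier [T—V 15] → take T—V (15); add V.
Vertex order: W, R, X, U, P, Q, T, S, V. The 6th vertex is Q.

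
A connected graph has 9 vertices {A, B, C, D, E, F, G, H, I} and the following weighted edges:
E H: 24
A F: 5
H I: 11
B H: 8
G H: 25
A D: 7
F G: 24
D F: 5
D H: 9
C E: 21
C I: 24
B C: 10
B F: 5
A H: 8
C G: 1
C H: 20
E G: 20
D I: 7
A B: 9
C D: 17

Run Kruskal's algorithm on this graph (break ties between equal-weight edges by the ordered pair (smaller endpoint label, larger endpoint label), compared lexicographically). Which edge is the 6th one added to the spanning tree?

A-H

Kruskal: consider edges lightest-first.
C G (1): add — endpoints in different components.
A F (5): add — endpoints in different components.
B F (5): add — endpoints in different components.
D F (5): add — endpoints in different components.
A D (7): skip — A and D already connected.
D I (7): add — endpoints in different components.
A H (8): add — endpoints in different components.
B H (8): skip — B and H already connected.
A B (9): skip — A and B already connected.
D H (9): skip — D and H already connected.
B C (10): add — endpoints in different components.
H I (11): skip — H and I already connected.
C D (17): skip — C and D already connected.
C H (20): skip — C and H already connected.
E G (20): add — endpoints in different components.
The 6th edge added is A H.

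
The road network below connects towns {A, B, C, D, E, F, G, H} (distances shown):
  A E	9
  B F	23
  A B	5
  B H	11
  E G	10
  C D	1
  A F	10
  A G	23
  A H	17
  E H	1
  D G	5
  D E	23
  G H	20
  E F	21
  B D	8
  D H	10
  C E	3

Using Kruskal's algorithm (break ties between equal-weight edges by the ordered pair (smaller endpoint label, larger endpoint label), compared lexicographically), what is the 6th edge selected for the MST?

Kruskal's algorithm — process edges by increasing weight (ties by edge label):
C D (1): add — endpoints in different components.
E H (1): add — endpoints in different components.
C E (3): add — endpoints in different components.
A B (5): add — endpoints in different components.
D G (5): add — endpoints in different components.
B D (8): add — endpoints in different components.
A E (9): skip — A and E already connected.
A F (10): add — endpoints in different components.
The 6th edge added is B D.

B-D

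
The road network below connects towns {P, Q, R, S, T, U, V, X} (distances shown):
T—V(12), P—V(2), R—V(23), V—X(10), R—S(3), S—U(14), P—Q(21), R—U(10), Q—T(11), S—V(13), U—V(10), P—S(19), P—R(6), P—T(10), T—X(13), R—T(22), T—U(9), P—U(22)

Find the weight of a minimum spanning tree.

Kruskal's algorithm — process edges by increasing weight (ties by edge label):
P—V (2): add — endpoints in different components.
R—S (3): add — endpoints in different components.
P—R (6): add — endpoints in different components.
T—U (9): add — endpoints in different components.
P—T (10): add — endpoints in different components.
R—U (10): skip — R and U already connected.
U—V (10): skip — V and U already connected.
V—X (10): add — endpoints in different components.
Q—T (11): add — endpoints in different components.
MST edges: P—V, R—S, P—R, T—U, P—T, V—X, Q—T; total weight 2+3+6+9+10+10+11 = 51.

51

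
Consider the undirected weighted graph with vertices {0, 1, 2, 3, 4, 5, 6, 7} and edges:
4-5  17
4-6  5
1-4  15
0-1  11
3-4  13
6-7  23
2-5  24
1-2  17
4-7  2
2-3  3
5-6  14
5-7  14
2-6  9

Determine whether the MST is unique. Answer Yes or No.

Kruskal: consider edges lightest-first.
4-7 (2): add — endpoints in different components.
2-3 (3): add — endpoints in different components.
4-6 (5): add — endpoints in different components.
2-6 (9): add — endpoints in different components.
0-1 (11): add — endpoints in different components.
3-4 (13): skip — 3 and 4 already connected.
5-6 (14): add — endpoints in different components.
5-7 (14): skip — 5 and 7 already connected.
1-4 (15): add — endpoints in different components.
Non-tree edge 5-7 has weight 14, equal to the heaviest edge on its tree cycle — swapping gives another MST of the same weight. Not unique.

No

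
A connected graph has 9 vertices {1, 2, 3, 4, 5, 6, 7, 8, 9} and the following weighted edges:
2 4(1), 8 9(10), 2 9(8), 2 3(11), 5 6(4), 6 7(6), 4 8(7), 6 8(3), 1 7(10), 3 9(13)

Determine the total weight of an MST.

Sort edges by weight, then run Kruskal:
2 4 (1): add — endpoints in different components.
6 8 (3): add — endpoints in different components.
5 6 (4): add — endpoints in different components.
6 7 (6): add — endpoints in different components.
4 8 (7): add — endpoints in different components.
2 9 (8): add — endpoints in different components.
1 7 (10): add — endpoints in different components.
8 9 (10): skip — 8 and 9 already connected.
2 3 (11): add — endpoints in different components.
MST edges: 2 4, 6 8, 5 6, 6 7, 4 8, 2 9, 1 7, 2 3; total weight 1+3+4+6+7+8+10+11 = 50.

50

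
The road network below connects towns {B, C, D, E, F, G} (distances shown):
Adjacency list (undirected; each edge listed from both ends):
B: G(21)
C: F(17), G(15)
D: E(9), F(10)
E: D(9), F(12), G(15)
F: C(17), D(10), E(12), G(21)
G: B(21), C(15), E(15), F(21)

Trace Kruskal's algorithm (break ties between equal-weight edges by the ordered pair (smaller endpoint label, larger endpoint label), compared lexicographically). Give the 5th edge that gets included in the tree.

B-G

Kruskal: consider edges lightest-first.
D—E (9): add. Components now {B} {C} {D,E} {F} {G}
D—F (10): add. Components now {B} {C} {D,E,F} {G}
E—F (12): skip — E and F already connected.
C—G (15): add. Components now {B} {C,G} {D,E,F}
E—G (15): add. Components now {B} {C,D,E,F,G}
C—F (17): skip — C and F already connected.
B—G (21): add. Components now {B,C,D,E,F,G}
The 5th edge added is B—G.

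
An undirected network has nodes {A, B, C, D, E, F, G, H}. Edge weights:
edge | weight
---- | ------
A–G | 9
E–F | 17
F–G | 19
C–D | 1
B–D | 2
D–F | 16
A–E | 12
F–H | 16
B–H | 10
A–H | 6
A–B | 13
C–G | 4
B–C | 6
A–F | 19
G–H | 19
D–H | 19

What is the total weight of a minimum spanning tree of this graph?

Kruskal: consider edges lightest-first.
C–D (1): add — endpoints in different components.
B–D (2): add — endpoints in different components.
C–G (4): add — endpoints in different components.
A–H (6): add — endpoints in different components.
B–C (6): skip — B and C already connected.
A–G (9): add — endpoints in different components.
B–H (10): skip — B and H already connected.
A–E (12): add — endpoints in different components.
A–B (13): skip — A and B already connected.
D–F (16): add — endpoints in different components.
MST edges: C–D, B–D, C–G, A–H, A–G, A–E, D–F; total weight 1+2+4+6+9+12+16 = 50.

50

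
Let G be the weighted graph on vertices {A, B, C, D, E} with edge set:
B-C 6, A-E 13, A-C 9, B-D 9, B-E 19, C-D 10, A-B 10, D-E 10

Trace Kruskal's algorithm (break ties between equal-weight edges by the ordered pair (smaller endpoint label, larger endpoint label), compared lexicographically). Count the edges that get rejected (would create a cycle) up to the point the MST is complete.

Kruskal: consider edges lightest-first.
B-C (6): add. Components now {A} {B,C} {D} {E}
A-C (9): add. Components now {A,B,C} {D} {E}
B-D (9): add. Components now {A,B,C,D} {E}
A-B (10): skip — A and B already connected.
C-D (10): skip — C and D already connected.
D-E (10): add. Components now {A,B,C,D,E}
Edges rejected before the tree was complete: 2.

2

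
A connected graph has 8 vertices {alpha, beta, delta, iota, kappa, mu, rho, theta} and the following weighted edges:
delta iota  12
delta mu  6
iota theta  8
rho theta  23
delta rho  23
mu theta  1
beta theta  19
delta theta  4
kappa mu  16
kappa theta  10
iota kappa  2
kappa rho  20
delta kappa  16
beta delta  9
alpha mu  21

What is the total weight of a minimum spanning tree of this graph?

Kruskal: consider edges lightest-first.
mu theta (1): add — endpoints in different components.
iota kappa (2): add — endpoints in different components.
delta theta (4): add — endpoints in different components.
delta mu (6): skip — delta and mu already connected.
iota theta (8): add — endpoints in different components.
beta delta (9): add — endpoints in different components.
kappa theta (10): skip — theta and kappa already connected.
delta iota (12): skip — iota and delta already connected.
delta kappa (16): skip — kappa and delta already connected.
kappa mu (16): skip — kappa and mu already connected.
beta theta (19): skip — theta and beta already connected.
kappa rho (20): add — endpoints in different components.
alpha mu (21): add — endpoints in different components.
MST edges: mu theta, iota kappa, delta theta, iota theta, beta delta, kappa rho, alpha mu; total weight 1+2+4+8+9+20+21 = 65.

65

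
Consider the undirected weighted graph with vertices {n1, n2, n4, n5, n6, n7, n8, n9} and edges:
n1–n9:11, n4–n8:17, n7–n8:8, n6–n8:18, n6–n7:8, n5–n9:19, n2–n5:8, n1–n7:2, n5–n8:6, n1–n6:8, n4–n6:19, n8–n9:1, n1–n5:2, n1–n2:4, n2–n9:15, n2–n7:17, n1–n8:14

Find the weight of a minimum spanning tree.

40

Kruskal: consider edges lightest-first.
n8–n9 (1): add — endpoints in different components.
n1–n5 (2): add — endpoints in different components.
n1–n7 (2): add — endpoints in different components.
n1–n2 (4): add — endpoints in different components.
n5–n8 (6): add — endpoints in different components.
n1–n6 (8): add — endpoints in different components.
n2–n5 (8): skip — n5 and n2 already connected.
n6–n7 (8): skip — n6 and n7 already connected.
n7–n8 (8): skip — n7 and n8 already connected.
n1–n9 (11): skip — n9 and n1 already connected.
n1–n8 (14): skip — n8 and n1 already connected.
n2–n9 (15): skip — n9 and n2 already connected.
n2–n7 (17): skip — n7 and n2 already connected.
n4–n8 (17): add — endpoints in different components.
MST edges: n8–n9, n1–n5, n1–n7, n1–n2, n5–n8, n1–n6, n4–n8; total weight 1+2+2+4+6+8+17 = 40.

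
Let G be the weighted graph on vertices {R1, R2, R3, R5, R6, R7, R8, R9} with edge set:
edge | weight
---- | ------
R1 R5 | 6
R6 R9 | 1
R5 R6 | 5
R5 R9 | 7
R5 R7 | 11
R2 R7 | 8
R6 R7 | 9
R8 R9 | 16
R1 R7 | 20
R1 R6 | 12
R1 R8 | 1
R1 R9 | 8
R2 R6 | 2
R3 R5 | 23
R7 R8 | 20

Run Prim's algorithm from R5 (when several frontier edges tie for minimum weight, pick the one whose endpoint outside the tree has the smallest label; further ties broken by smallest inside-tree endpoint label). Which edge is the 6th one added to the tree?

R2-R7

Grow the tree from R5 using Prim:
Step 1: cheapest edge leaving the tree is R5 R6 (5); add R6.
Step 2: cheapest edge leaving the tree is R6 R9 (1); add R9.
Step 3: cheapest edge leaving the tree is R2 R6 (2); add R2.
Step 4: cheapest edge leaving the tree is R1 R5 (6); add R1.
Step 5: cheapest edge leaving the tree is R1 R8 (1); add R8.
Step 6: cheapest edge leaving the tree is R2 R7 (8); add R7.
Step 7: cheapest edge leaving the tree is R3 R5 (23); add R3.
The 6th edge added is R2 R7.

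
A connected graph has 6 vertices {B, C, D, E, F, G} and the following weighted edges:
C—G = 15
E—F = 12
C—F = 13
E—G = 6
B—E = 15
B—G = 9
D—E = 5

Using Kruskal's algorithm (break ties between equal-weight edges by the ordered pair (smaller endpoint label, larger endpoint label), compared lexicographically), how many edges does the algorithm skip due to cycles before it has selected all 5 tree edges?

Kruskal: consider edges lightest-first.
D—E (5): add — endpoints in different components.
E—G (6): add — endpoints in different components.
B—G (9): add — endpoints in different components.
E—F (12): add — endpoints in different components.
C—F (13): add — endpoints in different components.
Edges rejected before the tree was complete: 0.

0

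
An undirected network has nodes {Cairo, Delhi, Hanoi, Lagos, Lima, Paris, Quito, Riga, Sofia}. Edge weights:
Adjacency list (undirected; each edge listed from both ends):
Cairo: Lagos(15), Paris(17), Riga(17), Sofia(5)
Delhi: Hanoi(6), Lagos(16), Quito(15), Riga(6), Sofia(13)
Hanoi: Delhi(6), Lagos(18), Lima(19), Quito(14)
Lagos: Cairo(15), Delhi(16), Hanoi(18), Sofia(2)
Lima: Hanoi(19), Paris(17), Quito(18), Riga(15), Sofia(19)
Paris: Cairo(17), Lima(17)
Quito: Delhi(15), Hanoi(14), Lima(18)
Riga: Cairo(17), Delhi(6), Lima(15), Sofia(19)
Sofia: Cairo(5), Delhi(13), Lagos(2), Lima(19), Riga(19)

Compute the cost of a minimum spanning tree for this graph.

Prim's algorithm from Riga:
Step 1: cheapest edge leaving the tree is Delhi—Riga (6); add Delhi.
Step 2: cheapest edge leaving the tree is Delhi—Hanoi (6); add Hanoi.
Step 3: cheapest edge leaving the tree is Delhi—Sofia (13); add Sofia.
Step 4: cheapest edge leaving the tree is Lagos—Sofia (2); add Lagos.
Step 5: cheapest edge leaving the tree is Cairo—Sofia (5); add Cairo.
Step 6: cheapest edge leaving the tree is Hanoi—Quito (14); add Quito.
Step 7: cheapest edge leaving the tree is Lima—Riga (15); add Lima.
Step 8: cheapest edge leaving the tree is Cairo—Paris (17); add Paris.
MST edges: Delhi—Riga, Delhi—Hanoi, Delhi—Sofia, Lagos—Sofia, Cairo—Sofia, Hanoi—Quito, Lima—Riga, Cairo—Paris; total weight 6+6+13+2+5+14+15+17 = 78.

78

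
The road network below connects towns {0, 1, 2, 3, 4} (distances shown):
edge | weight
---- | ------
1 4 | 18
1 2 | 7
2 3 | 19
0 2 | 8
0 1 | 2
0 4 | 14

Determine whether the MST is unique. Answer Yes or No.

Kruskal: consider edges lightest-first.
0 1 (2): add. Components now {0,1} {2} {3} {4}
1 2 (7): add. Components now {0,1,2} {3} {4}
0 2 (8): skip — 0 and 2 already connected.
0 4 (14): add. Components now {0,1,2,4} {3}
1 4 (18): skip — 1 and 4 already connected.
2 3 (19): add. Components now {0,1,2,3,4}
Every non-tree edge has weight strictly greater than the heaviest edge on the tree path between its endpoints, so the MST is unique.

Yes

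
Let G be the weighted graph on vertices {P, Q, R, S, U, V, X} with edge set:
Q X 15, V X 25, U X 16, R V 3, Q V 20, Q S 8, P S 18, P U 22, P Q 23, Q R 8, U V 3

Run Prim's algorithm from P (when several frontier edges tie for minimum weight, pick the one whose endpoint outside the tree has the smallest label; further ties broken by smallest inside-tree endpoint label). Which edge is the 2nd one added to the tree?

Q-S

Prim, starting at P.
Step 1: frontier [P S 18, P U 22, P Q 23] → take P S (18); add S.
Step 2: frontier [P U 22, P Q 23, Q S 8] → take Q S (8); add Q.
Step 3: frontier [P U 22, Q R 8, Q X 15, Q V 20] → take Q R (8); add R.
Step 4: frontier [P U 22, Q X 15, Q V 20, R V 3] → take R V (3); add V.
Step 5: frontier [P U 22, Q X 15, U V 3, V X 25] → take U V (3); add U.
Step 6: frontier [Q X 15, U X 16, V X 25] → take Q X (15); add X.
The 2nd edge added is Q S.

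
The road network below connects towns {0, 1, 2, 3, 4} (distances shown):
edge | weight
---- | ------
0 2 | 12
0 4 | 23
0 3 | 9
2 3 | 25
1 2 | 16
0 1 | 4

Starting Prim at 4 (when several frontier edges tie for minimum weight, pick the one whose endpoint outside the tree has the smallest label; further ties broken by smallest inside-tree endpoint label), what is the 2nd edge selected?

0-1

Grow the tree from 4 using Prim:
Step 1: cheapest edge leaving the tree is 0 4 (23); add 0.
Step 2: cheapest edge leaving the tree is 0 1 (4); add 1.
Step 3: cheapest edge leaving the tree is 0 3 (9); add 3.
Step 4: cheapest edge leaving the tree is 0 2 (12); add 2.
The 2nd edge added is 0 1.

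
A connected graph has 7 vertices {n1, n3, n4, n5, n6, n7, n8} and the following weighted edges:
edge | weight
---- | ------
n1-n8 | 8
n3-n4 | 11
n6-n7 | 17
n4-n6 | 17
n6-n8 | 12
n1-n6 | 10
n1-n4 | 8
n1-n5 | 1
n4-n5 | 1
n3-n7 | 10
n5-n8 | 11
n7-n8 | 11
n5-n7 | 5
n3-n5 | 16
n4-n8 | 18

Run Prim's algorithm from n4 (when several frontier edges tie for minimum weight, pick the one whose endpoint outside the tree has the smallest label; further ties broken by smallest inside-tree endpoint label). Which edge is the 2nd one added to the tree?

Prim's algorithm from n4:
Step 1: cheapest edge leaving the tree is n4-n5 (1); add n5.
Step 2: cheapest edge leaving the tree is n1-n5 (1); add n1.
Step 3: cheapest edge leaving the tree is n5-n7 (5); add n7.
Step 4: cheapest edge leaving the tree is n1-n8 (8); add n8.
Step 5: cheapest edge leaving the tree is n3-n7 (10); add n3.
Step 6: cheapest edge leaving the tree is n1-n6 (10); add n6.
The 2nd edge added is n1-n5.

n1-n5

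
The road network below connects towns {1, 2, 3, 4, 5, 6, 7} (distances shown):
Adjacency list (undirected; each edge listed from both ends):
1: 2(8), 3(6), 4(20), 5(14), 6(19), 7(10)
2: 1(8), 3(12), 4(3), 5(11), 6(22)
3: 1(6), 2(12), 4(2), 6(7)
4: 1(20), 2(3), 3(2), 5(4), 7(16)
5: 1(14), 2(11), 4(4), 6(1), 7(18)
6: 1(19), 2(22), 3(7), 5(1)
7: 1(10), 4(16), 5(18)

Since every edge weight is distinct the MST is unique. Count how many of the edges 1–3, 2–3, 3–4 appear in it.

2

Sort edges by weight, then run Kruskal:
5–6 (1): add. Components now {1} {2} {3} {4} {5,6} {7}
3–4 (2): add. Components now {1} {2} {3,4} {5,6} {7}
2–4 (3): add. Components now {1} {2,3,4} {5,6} {7}
4–5 (4): add. Components now {1} {2,3,4,5,6} {7}
1–3 (6): add. Components now {1,2,3,4,5,6} {7}
3–6 (7): skip — 3 and 6 already connected.
1–2 (8): skip — 1 and 2 already connected.
1–7 (10): add. Components now {1,2,3,4,5,6,7}
MST edge set: {5–6, 3–4, 2–4, 4–5, 1–3, 1–7}.
Of the listed edges, {1–3, 3–4} are in the MST → 2.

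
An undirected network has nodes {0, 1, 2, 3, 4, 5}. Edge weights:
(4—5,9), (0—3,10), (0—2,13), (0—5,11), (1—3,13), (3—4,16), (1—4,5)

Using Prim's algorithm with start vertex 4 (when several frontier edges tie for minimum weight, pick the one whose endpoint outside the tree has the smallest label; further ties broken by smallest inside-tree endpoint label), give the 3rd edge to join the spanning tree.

Prim's algorithm from 4:
Step 1: cheapest edge leaving the tree is 1—4 (5); add 1.
Step 2: cheapest edge leaving the tree is 4—5 (9); add 5.
Step 3: cheapest edge leaving the tree is 0—5 (11); add 0.
Step 4: cheapest edge leaving the tree is 0—3 (10); add 3.
Step 5: cheapest edge leaving the tree is 0—2 (13); add 2.
The 3rd edge added is 0—5.

0-5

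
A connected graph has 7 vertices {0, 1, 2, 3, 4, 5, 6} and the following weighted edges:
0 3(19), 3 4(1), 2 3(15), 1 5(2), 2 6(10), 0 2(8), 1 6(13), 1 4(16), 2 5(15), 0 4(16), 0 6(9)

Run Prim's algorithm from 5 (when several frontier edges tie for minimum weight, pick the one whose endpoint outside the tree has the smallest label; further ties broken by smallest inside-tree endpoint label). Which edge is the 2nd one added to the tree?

1-6

Prim, starting at 5.
Step 1: frontier [1 5 2, 2 5 15] → take 1 5 (2); add 1.
Step 2: frontier [1 6 13, 1 4 16, 2 5 15] → take 1 6 (13); add 6.
Step 3: frontier [1 4 16, 2 5 15, 0 6 9, 2 6 10] → take 0 6 (9); add 0.
Step 4: frontier [0 2 8, 0 4 16, 0 3 19, 1 4 16, 2 5 15, 2 6 10] → take 0 2 (8); add 2.
Step 5: frontier [0 4 16, 0 3 19, 1 4 16, 2 3 15] → take 2 3 (15); add 3.
Step 6: frontier [0 4 16, 1 4 16, 3 4 1] → take 3 4 (1); add 4.
The 2nd edge added is 1 6.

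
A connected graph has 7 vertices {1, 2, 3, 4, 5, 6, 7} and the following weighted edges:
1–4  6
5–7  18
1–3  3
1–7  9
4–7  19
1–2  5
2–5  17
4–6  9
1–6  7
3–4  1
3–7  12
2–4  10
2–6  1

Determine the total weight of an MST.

Grow the tree from 4 using Prim:
Step 1: cheapest edge leaving the tree is 3–4 (1); add 3.
Step 2: cheapest edge leaving the tree is 1–3 (3); add 1.
Step 3: cheapest edge leaving the tree is 1–2 (5); add 2.
Step 4: cheapest edge leaving the tree is 2–6 (1); add 6.
Step 5: cheapest edge leaving the tree is 1–7 (9); add 7.
Step 6: cheapest edge leaving the tree is 2–5 (17); add 5.
MST edges: 3–4, 1–3, 1–2, 2–6, 1–7, 2–5; total weight 1+3+5+1+9+17 = 36.

36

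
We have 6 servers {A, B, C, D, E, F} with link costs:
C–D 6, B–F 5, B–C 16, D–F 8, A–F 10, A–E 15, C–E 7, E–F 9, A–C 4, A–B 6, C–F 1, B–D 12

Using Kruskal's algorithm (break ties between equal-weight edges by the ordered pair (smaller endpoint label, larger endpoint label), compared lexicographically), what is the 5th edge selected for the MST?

Kruskal's algorithm — process edges by increasing weight (ties by edge label):
C–F (1): add — endpoints in different components.
A–C (4): add — endpoints in different components.
B–F (5): add — endpoints in different components.
A–B (6): skip — A and B already connected.
C–D (6): add — endpoints in different components.
C–E (7): add — endpoints in different components.
The 5th edge added is C–E.

C-E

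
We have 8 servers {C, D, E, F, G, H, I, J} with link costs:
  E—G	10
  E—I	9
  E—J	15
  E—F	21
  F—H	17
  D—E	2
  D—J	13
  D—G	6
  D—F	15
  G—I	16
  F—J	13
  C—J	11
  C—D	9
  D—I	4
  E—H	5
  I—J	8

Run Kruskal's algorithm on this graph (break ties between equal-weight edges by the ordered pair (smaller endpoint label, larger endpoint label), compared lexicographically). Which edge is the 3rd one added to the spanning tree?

Kruskal: consider edges lightest-first.
D—E (2): add — endpoints in different components.
D—I (4): add — endpoints in different components.
E—H (5): add — endpoints in different components.
D—G (6): add — endpoints in different components.
I—J (8): add — endpoints in different components.
C—D (9): add — endpoints in different components.
E—I (9): skip — E and I already connected.
E—G (10): skip — E and G already connected.
C—J (11): skip — C and J already connected.
D—J (13): skip — D and J already connected.
F—J (13): add — endpoints in different components.
The 3rd edge added is E—H.

E-H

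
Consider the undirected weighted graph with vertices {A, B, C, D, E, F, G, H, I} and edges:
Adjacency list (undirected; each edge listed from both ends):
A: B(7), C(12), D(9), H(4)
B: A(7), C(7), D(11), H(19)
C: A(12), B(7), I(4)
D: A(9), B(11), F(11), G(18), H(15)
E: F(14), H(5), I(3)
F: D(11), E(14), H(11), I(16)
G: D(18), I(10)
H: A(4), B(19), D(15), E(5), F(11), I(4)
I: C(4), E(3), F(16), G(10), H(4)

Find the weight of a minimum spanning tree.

52

Kruskal's algorithm — process edges by increasing weight (ties by edge label):
E–I (3): add — endpoints in different components.
A–H (4): add — endpoints in different components.
C–I (4): add — endpoints in different components.
H–I (4): add — endpoints in different components.
E–H (5): skip — E and H already connected.
A–B (7): add — endpoints in different components.
B–C (7): skip — B and C already connected.
A–D (9): add — endpoints in different components.
G–I (10): add — endpoints in different components.
B–D (11): skip — B and D already connected.
D–F (11): add — endpoints in different components.
MST edges: E–I, A–H, C–I, H–I, A–B, A–D, G–I, D–F; total weight 3+4+4+4+7+9+10+11 = 52.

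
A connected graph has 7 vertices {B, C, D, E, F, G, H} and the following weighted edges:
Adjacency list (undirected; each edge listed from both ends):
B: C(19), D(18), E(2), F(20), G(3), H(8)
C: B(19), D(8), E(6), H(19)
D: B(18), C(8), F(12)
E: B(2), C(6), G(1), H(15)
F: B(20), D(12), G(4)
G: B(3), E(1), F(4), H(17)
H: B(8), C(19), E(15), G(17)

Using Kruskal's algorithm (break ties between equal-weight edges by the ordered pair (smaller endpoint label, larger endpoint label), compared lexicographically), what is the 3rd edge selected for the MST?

F-G

Kruskal: consider edges lightest-first.
E–G (1): add — endpoints in different components.
B–E (2): add — endpoints in different components.
B–G (3): skip — B and G already connected.
F–G (4): add — endpoints in different components.
C–E (6): add — endpoints in different components.
B–H (8): add — endpoints in different components.
C–D (8): add — endpoints in different components.
The 3rd edge added is F–G.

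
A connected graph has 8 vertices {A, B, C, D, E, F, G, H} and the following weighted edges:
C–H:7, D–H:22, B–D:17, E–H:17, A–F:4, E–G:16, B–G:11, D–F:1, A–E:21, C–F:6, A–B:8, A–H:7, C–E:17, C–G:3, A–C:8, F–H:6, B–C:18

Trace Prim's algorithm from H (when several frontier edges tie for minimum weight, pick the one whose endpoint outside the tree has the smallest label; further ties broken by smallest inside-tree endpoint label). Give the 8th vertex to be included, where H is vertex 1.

E

Grow the tree from H using Prim:
Step 1: cheapest edge leaving the tree is F–H (6); add F.
Step 2: cheapest edge leaving the tree is D–F (1); add D.
Step 3: cheapest edge leaving the tree is A–F (4); add A.
Step 4: cheapest edge leaving the tree is C–F (6); add C.
Step 5: cheapest edge leaving the tree is C–G (3); add G.
Step 6: cheapest edge leaving the tree is A–B (8); add B.
Step 7: cheapest edge leaving the tree is E–G (16); add E.
Vertex order: H, F, D, A, C, G, B, E. The 8th vertex is E.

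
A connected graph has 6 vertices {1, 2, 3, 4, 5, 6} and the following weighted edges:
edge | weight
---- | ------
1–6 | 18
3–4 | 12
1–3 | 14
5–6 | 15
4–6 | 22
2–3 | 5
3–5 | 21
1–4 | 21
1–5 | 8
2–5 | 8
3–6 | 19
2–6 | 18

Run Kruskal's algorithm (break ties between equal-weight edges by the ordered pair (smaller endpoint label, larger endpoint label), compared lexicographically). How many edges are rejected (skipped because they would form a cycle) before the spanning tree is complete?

Sort edges by weight, then run Kruskal:
2–3 (5): add — endpoints in different components.
1–5 (8): add — endpoints in different components.
2–5 (8): add — endpoints in different components.
3–4 (12): add — endpoints in different components.
1–3 (14): skip — 1 and 3 already connected.
5–6 (15): add — endpoints in different components.
Edges rejected before the tree was complete: 1.

1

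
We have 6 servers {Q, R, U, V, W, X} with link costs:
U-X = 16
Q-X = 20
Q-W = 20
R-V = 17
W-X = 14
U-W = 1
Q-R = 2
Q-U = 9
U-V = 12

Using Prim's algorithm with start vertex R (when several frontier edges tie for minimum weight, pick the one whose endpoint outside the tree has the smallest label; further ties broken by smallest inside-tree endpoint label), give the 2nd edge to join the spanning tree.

Q-U

Grow the tree from R using Prim:
Step 1: frontier [Q-R 2, R-V 17] → take Q-R (2); add Q.
Step 2: frontier [Q-U 9, Q-W 20, Q-X 20, R-V 17] → take Q-U (9); add U.
Step 3: frontier [Q-W 20, Q-X 20, R-V 17, U-W 1, U-V 12, U-X 16] → take U-W (1); add W.
Step 4: frontier [Q-X 20, R-V 17, U-V 12, U-X 16, W-X 14] → take U-V (12); add V.
Step 5: frontier [Q-X 20, U-X 16, W-X 14] → take W-X (14); add X.
The 2nd edge added is Q-U.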